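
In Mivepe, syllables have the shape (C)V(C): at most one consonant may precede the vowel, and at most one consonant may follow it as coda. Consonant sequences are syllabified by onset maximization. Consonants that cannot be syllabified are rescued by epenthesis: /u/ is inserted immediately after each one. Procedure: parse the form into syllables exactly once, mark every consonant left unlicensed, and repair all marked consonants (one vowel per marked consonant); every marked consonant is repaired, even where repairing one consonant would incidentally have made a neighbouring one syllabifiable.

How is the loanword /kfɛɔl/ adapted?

Syllabifying with onset maximization leaves /k/ stranded (at most one coda consonant is licensed; onsets are limited to one consonant).
Each unlicensed consonant becomes the onset of a new syllable: /k/ → /ku/.

kufɛɔl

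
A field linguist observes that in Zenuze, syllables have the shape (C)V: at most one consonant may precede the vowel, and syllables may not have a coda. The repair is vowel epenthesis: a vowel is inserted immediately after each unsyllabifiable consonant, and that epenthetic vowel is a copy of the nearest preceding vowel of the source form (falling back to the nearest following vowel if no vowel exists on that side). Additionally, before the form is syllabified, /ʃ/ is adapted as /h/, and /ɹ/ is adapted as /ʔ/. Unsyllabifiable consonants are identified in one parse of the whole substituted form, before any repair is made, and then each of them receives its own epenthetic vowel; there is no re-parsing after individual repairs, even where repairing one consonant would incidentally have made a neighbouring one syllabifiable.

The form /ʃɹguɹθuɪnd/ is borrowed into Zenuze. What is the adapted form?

huʔuguʔuθuɪnɪdɪ

Substitution: /ʃ/ → /h/, /ɹ/ → /ʔ/, giving /hʔguʔθuɪnd/.
Syllabifying with onset maximization leaves /h/, /ʔ/, /ʔ/, /n/, /d/ stranded (no codas are permitted; onsets are limited to one consonant).
Each unlicensed consonant becomes the onset of a new syllable: /h/ → /hu/, /ʔ/ → /ʔu/, /ʔ/ → /ʔu/, /n/ → /nɪ/, /d/ → /dɪ/.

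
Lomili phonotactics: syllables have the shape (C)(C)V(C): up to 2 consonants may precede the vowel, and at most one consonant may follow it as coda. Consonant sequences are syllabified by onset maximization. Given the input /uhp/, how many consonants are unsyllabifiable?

Syllabifying with onset maximization leaves /p/ stranded (at most one coda consonant is licensed; onsets may contain at most 2 consonants).

1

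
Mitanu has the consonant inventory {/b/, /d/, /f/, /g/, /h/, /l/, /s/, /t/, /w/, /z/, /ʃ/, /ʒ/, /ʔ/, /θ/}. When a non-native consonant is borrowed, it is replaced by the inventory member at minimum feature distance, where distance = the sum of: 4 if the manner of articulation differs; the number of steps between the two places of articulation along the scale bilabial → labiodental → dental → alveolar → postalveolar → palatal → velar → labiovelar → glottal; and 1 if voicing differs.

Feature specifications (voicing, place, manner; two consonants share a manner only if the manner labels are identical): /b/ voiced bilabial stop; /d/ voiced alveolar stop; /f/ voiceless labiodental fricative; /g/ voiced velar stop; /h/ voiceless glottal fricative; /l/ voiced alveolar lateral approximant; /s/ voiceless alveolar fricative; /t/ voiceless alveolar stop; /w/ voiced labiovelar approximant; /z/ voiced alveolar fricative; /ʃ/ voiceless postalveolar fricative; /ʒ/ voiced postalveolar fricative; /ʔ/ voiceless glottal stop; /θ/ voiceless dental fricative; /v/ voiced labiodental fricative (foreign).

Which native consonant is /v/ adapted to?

f

/f/ is closest: same manner (fricative), place distance 0 (labiodental→labiodental), voicing differs (+1); total 1. Next closest is /z/ at distance 2.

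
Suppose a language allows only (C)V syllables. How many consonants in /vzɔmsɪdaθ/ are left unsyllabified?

3

Syllabifying with onset maximization leaves /v/, /m/, /θ/ stranded (no codas are permitted; onsets are limited to one consonant).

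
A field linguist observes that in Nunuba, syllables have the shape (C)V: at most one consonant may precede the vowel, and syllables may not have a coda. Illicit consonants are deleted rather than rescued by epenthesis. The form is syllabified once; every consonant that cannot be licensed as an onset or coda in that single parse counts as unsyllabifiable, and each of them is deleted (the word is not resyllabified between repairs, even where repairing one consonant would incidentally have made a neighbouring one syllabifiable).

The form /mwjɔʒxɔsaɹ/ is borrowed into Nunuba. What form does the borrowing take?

jɔxɔsa

The consonants /m/, /w/, /ʒ/, /ɹ/ cannot be parsed into a legal (C)V syllable (no codas are permitted; onsets are limited to one consonant).
Deleting the stranded consonants removes /m/, /w/, /ʒ/, /ɹ/.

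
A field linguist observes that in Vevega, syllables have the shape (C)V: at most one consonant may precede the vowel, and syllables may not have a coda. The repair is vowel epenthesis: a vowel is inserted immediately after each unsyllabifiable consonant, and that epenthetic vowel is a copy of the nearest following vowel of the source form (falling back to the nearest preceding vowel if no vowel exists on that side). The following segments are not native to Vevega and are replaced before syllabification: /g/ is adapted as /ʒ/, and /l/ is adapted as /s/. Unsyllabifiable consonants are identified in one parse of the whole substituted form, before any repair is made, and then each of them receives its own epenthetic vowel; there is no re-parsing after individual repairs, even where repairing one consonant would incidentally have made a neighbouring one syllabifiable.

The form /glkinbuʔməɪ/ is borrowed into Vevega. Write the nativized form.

ʒisikinubuʔəməɪ

Substitution: /g/ → /ʒ/, /l/ → /s/, giving /ʒskinbuʔməɪ/.
The consonants /ʒ/, /s/, /n/, /ʔ/ cannot be parsed into a legal (C)V syllable (no codas are permitted; onsets are limited to one consonant).
Each unlicensed consonant becomes the onset of a new syllable: /ʒ/ → /ʒi/, /s/ → /si/, /n/ → /nu/, /ʔ/ → /ʔə/.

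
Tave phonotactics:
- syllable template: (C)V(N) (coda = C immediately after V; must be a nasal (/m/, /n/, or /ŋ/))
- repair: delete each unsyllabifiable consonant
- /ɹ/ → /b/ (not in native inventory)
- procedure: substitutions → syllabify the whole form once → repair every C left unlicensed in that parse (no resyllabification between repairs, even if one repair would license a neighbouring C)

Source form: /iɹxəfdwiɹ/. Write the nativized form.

Substitution: /ɹ/ → /b/, giving /ibxəfdwib/.
Under (C)V(N), the unsyllabifiable consonants are /b/, /f/, /d/, /b/ (only a nasal (/m/, /n/, or /ŋ/) is licensed in coda position; onsets are limited to one consonant).
Each unlicensed consonant is deleted: /b/, /f/, /d/, /b/.

ixəwi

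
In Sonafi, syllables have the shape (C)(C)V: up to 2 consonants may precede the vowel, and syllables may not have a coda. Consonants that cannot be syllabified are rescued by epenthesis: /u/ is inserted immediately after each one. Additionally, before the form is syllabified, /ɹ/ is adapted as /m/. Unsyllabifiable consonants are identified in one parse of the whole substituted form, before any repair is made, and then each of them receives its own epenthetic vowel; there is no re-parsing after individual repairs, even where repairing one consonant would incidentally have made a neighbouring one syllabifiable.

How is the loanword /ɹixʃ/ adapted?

mixuʃu

Substitution: /ɹ/ → /m/, giving /mixʃ/.
The consonants /x/, /ʃ/ cannot be parsed into a legal (C)(C)V syllable (no codas are permitted; onsets may contain at most 2 consonants).
Each unlicensed consonant becomes the onset of a new syllable: /x/ → /xu/, /ʃ/ → /ʃu/.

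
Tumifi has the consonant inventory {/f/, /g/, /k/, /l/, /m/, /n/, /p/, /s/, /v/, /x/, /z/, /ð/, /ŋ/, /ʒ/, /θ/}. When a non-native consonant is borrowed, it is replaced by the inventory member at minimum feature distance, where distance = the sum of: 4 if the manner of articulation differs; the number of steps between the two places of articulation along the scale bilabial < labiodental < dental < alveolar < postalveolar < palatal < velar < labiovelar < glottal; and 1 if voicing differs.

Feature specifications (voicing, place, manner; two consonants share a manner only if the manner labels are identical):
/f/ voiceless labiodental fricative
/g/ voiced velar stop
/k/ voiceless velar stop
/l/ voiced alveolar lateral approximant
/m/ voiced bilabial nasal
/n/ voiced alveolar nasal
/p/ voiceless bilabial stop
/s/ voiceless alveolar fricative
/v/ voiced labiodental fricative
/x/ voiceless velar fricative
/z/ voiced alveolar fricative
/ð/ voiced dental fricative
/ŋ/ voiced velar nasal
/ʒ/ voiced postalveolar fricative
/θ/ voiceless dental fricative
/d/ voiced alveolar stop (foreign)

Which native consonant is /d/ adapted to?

/g/ is closest: same manner (stop), place distance 3 (alveolar→velar), same voicing; total 3. Next closest is /k/ at distance 4.

g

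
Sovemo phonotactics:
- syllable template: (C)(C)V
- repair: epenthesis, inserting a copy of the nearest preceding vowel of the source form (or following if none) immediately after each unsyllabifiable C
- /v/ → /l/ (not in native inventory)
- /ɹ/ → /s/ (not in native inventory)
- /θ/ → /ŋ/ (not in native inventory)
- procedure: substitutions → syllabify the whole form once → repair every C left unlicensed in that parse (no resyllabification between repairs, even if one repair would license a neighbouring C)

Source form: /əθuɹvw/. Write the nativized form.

Substitution: /θ/ → /ŋ/, /ɹ/ → /s/, /v/ → /l/, giving /əŋuslw/.
Syllabifying with onset maximization leaves /s/, /l/, /w/ stranded (no codas are permitted; onsets may contain at most 2 consonants).
Epenthesis after each stranded consonant: /s/ → /su/, /l/ → /lu/, /w/ → /wu/.

əŋusuluwu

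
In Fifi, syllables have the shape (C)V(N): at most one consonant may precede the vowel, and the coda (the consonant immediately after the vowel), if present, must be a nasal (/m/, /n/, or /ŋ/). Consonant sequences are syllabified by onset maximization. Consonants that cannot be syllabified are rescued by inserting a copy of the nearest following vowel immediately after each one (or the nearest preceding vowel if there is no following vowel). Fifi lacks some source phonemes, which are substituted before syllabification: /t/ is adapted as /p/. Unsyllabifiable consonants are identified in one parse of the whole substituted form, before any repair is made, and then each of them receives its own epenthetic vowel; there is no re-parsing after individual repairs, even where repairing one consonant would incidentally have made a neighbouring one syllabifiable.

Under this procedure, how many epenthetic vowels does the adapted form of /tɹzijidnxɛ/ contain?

After substitution the input is /pɹzijidnxɛ/.
The unsyllabifiable consonants are /p/, /ɹ/, /d/, /n/; each receives one epenthetic vowel.

4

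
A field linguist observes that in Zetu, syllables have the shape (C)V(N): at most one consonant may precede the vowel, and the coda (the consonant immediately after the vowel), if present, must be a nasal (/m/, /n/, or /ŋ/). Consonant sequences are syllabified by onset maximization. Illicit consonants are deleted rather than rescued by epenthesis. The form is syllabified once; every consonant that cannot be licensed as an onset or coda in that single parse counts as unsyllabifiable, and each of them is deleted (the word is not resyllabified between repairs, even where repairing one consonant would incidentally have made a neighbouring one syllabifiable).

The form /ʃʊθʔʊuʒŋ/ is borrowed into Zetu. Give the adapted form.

ʃʊʔʊu

The consonants /θ/, /ʒ/, /ŋ/ cannot be parsed into a legal (C)V(N) syllable (only a nasal (/m/, /n/, or /ŋ/) is licensed in coda position; onsets are limited to one consonant).
Deletion applies to /θ/, /ʒ/, /ŋ/.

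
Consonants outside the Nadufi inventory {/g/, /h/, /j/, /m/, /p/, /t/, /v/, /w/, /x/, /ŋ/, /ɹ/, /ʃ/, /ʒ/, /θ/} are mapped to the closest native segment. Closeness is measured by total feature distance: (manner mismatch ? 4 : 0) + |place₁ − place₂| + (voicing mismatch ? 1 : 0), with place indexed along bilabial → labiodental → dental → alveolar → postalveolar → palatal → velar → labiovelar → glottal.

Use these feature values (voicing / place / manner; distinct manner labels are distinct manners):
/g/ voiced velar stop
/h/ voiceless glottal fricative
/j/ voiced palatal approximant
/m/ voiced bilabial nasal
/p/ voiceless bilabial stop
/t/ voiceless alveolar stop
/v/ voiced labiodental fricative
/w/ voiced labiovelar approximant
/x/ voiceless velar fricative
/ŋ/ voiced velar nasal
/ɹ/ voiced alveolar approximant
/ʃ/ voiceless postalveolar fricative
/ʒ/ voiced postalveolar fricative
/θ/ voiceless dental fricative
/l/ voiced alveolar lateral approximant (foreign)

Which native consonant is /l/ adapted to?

/ɹ/ is closest: manner differs (lateral approximant→approximant, +4), place distance 0 (alveolar→alveolar), same voicing; total 4. Next closest is /t/ at distance 5.

ɹ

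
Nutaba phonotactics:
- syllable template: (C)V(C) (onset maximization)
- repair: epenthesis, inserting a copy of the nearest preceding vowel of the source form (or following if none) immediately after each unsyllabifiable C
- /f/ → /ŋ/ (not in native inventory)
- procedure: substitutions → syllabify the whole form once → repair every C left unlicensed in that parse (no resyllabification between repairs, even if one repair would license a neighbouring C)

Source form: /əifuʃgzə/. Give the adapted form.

əiŋuʃguzə

Substitution: /f/ → /ŋ/, giving /əiŋuʃgzə/.
Syllabifying with onset maximization leaves /g/ stranded (at most one coda consonant is licensed; onsets are limited to one consonant).
Epenthesis after each stranded consonant: /g/ → /gu/.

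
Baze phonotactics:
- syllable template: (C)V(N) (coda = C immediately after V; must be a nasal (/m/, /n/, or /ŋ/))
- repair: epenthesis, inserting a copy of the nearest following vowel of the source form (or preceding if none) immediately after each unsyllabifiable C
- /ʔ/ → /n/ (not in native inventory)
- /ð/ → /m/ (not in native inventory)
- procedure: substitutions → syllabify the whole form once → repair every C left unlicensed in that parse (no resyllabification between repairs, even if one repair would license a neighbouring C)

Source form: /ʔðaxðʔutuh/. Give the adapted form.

namaxumunutuhu

Substitution: /ʔ/ → /n/, /ð/ → /m/, giving /nmaxmnutuh/.
The consonants /n/, /x/, /m/, /h/ cannot be parsed into a legal (C)V(N) syllable (only a nasal (/m/, /n/, or /ŋ/) is licensed in coda position; onsets are limited to one consonant).
Inserting the epenthetic vowel yields /n/ → /na/, /x/ → /xu/, /m/ → /mu/, /h/ → /hu/.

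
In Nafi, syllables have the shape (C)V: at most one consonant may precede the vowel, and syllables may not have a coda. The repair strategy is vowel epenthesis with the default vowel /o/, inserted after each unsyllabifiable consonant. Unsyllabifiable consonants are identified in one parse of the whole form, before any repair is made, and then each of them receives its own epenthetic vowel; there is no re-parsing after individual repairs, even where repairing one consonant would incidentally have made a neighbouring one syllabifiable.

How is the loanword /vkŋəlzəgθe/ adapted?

Under (C)V, the unsyllabifiable consonants are /v/, /k/, /l/, /g/ (no codas are permitted; onsets are limited to one consonant).
Inserting the epenthetic vowel yields /v/ → /vo/, /k/ → /ko/, /l/ → /lo/, /g/ → /go/.

vokoŋəlozəgoθe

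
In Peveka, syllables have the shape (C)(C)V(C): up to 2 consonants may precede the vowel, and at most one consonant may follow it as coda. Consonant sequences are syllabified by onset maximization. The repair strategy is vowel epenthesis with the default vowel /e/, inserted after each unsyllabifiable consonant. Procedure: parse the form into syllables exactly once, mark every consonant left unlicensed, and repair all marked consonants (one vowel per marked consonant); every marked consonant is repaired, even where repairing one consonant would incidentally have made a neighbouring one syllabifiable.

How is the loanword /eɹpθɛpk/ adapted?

eɹpθɛpke

The consonants /k/ cannot be parsed into a legal (C)(C)V(C) syllable (at most one coda consonant is licensed; onsets may contain at most 2 consonants).
Inserting the epenthetic vowel yields /k/ → /ke/.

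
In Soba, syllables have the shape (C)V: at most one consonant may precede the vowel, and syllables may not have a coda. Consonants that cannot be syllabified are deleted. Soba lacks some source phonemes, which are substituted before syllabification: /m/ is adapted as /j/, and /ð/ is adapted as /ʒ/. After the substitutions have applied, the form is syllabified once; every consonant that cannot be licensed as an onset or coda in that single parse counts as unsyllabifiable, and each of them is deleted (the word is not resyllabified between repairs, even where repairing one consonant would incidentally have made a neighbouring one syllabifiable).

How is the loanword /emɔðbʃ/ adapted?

Substitution: /m/ → /j/, /ð/ → /ʒ/, giving /ejɔʒbʃ/.
The consonants /ʒ/, /b/, /ʃ/ cannot be parsed into a legal (C)V syllable (no codas are permitted; onsets are limited to one consonant).
Deletion applies to /ʒ/, /b/, /ʃ/.

ejɔ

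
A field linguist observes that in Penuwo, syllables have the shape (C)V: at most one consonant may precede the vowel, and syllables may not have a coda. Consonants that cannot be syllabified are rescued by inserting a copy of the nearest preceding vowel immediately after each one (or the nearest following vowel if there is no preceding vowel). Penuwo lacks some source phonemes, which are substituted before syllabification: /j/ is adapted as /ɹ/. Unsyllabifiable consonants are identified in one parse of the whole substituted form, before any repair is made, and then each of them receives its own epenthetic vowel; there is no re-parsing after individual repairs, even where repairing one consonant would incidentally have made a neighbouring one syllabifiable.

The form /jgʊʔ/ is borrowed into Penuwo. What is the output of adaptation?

Substitution: /j/ → /ɹ/, giving /ɹgʊʔ/.
Under (C)V, the unsyllabifiable consonants are /ɹ/, /ʔ/ (no codas are permitted; onsets are limited to one consonant).
Epenthesis after each stranded consonant: /ɹ/ → /ɹʊ/, /ʔ/ → /ʔʊ/.

ɹʊgʊʔʊ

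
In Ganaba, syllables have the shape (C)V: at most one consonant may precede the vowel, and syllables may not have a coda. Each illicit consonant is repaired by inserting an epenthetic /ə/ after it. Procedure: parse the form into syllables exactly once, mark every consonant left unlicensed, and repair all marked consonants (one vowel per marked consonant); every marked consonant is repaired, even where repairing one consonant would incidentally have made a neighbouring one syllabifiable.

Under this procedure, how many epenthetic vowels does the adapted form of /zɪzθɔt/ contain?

The unsyllabifiable consonants are /z/, /t/; each receives one epenthetic vowel.

2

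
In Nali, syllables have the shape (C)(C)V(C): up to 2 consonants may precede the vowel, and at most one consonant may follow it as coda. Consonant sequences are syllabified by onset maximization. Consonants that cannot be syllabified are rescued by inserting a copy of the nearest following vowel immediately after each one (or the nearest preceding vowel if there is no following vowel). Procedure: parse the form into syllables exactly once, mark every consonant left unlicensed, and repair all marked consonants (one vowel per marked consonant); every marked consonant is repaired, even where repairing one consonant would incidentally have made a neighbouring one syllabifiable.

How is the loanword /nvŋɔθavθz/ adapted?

Syllabifying with onset maximization leaves /n/, /θ/, /z/ stranded (at most one coda consonant is licensed; onsets may contain at most 2 consonants).
Epenthesis after each stranded consonant: /n/ → /nɔ/, /θ/ → /θa/, /z/ → /za/.

nɔvŋɔθavθaza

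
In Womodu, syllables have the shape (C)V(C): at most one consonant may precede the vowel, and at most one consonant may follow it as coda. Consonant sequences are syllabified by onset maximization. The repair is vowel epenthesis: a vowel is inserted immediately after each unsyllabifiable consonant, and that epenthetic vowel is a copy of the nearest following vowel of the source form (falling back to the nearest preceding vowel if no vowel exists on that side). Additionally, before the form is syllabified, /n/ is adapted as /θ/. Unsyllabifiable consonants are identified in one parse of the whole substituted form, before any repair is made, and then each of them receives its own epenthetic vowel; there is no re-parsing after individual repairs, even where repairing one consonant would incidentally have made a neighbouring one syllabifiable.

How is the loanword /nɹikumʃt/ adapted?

θiɹikumʃutu

Substitution: /n/ → /θ/, giving /θɹikumʃt/.
The consonants /θ/, /ʃ/, /t/ cannot be parsed into a legal (C)V(C) syllable (at most one coda consonant is licensed; onsets are limited to one consonant).
Epenthesis after each stranded consonant: /θ/ → /θi/, /ʃ/ → /ʃu/, /t/ → /tu/.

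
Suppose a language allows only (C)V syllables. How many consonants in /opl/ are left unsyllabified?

Syllabifying with onset maximization leaves /p/, /l/ stranded (no codas are permitted; onsets are limited to one consonant).

2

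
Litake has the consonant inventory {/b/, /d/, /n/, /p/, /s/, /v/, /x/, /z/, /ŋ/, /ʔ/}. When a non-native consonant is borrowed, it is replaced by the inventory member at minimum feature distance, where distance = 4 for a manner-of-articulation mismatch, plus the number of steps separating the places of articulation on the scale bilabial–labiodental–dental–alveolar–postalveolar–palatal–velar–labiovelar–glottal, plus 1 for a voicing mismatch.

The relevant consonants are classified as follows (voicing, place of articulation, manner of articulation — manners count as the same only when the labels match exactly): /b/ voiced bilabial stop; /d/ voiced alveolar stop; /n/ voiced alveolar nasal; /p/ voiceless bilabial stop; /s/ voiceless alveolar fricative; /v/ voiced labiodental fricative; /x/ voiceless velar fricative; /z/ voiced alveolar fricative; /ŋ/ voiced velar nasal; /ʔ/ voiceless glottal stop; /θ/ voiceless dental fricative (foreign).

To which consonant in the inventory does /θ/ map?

s

/s/ is closest: same manner (fricative), place distance 1 (dental→alveolar), same voicing; total 1. Next closest is /v/ at distance 2.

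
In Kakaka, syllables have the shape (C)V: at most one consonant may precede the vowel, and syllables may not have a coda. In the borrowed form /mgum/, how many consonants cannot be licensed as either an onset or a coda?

The consonants /m/, /m/ cannot be parsed into a legal (C)V syllable (no codas are permitted; onsets are limited to one consonant).

2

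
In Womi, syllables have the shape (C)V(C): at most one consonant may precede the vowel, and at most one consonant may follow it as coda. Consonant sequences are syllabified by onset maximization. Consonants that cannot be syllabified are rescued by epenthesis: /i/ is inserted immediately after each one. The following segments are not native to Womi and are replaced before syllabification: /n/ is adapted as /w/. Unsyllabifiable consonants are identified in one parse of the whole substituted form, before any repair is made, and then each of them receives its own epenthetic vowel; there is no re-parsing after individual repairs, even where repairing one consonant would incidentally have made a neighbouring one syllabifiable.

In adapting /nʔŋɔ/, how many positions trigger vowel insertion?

2

After substitution the input is /wʔŋɔ/.
The unsyllabifiable consonants are /w/, /ʔ/; each receives one epenthetic vowel.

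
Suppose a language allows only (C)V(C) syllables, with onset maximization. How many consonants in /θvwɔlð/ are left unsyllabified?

The consonants /θ/, /v/, /ð/ cannot be parsed into a legal (C)V(C) syllable (at most one coda consonant is licensed; onsets are limited to one consonant).

3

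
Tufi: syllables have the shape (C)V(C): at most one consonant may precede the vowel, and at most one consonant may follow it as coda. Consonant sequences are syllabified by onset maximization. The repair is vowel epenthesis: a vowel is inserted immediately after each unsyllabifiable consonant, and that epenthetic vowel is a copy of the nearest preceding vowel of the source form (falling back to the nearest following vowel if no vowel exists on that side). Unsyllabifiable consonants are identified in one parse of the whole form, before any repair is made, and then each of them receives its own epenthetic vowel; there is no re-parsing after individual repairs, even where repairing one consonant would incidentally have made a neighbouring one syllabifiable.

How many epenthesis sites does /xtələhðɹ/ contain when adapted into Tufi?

The unsyllabifiable consonants are /x/, /ð/, /ɹ/; each receives one epenthetic vowel.

3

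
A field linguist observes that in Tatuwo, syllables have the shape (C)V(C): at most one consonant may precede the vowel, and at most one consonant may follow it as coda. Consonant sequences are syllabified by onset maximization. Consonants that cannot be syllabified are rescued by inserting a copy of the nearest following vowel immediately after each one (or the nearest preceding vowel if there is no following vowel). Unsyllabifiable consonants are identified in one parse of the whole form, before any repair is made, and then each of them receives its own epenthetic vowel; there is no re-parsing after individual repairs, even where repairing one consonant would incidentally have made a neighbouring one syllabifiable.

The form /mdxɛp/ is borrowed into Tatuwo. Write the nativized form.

The consonants /m/, /d/ cannot be parsed into a legal (C)V(C) syllable (at most one coda consonant is licensed; onsets are limited to one consonant).
Inserting the epenthetic vowel yields /m/ → /mɛ/, /d/ → /dɛ/.

mɛdɛxɛp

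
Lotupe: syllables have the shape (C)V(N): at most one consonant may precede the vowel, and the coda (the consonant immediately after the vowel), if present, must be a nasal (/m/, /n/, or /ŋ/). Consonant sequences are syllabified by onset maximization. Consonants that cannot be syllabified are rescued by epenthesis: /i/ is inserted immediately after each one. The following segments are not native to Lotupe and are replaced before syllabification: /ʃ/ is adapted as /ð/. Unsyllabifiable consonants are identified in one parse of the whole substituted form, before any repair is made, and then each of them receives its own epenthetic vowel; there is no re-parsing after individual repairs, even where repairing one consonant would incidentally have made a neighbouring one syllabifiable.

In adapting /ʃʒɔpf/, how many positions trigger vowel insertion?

3

After substitution the input is /ðʒɔpf/.
The unsyllabifiable consonants are /ð/, /p/, /f/; each receives one epenthetic vowel.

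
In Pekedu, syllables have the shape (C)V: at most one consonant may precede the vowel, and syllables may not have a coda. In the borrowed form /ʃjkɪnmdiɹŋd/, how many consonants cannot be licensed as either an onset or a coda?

7

Syllabifying with onset maximization leaves /ʃ/, /j/, /n/, /m/, /ɹ/, /ŋ/, /d/ stranded (no codas are permitted; onsets are limited to one consonant).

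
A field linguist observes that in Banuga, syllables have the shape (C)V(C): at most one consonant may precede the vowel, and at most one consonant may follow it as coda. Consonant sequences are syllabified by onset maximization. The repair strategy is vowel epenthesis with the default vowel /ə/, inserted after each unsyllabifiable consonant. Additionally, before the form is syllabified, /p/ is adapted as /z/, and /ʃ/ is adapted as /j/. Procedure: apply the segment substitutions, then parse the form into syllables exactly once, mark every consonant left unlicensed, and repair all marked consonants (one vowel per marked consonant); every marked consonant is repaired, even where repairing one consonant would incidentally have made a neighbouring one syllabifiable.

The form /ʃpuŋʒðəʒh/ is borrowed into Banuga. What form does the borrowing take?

jəzuŋʒəðəʒhə

Substitution: /ʃ/ → /j/, /p/ → /z/, giving /jzuŋʒðəʒh/.
The consonants /j/, /ʒ/, /h/ cannot be parsed into a legal (C)V(C) syllable (at most one coda consonant is licensed; onsets are limited to one consonant).
Inserting the epenthetic vowel yields /j/ → /jə/, /ʒ/ → /ʒə/, /h/ → /hə/.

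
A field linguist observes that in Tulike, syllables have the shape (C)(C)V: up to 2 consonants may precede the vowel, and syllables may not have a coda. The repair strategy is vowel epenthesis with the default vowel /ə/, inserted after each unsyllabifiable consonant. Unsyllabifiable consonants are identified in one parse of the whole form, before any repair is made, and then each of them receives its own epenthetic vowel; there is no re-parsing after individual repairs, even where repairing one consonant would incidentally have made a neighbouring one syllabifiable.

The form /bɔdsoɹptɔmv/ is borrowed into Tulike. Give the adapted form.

The consonants /ɹ/, /m/, /v/ cannot be parsed into a legal (C)(C)V syllable (no codas are permitted; onsets may contain at most 2 consonants).
Epenthesis after each stranded consonant: /ɹ/ → /ɹə/, /m/ → /mə/, /v/ → /və/.

bɔdsoɹəptɔməvə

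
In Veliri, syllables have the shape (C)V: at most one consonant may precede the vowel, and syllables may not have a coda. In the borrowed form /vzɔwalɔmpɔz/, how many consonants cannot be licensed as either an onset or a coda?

Syllabifying with onset maximization leaves /v/, /m/, /z/ stranded (no codas are permitted; onsets are limited to one consonant).

3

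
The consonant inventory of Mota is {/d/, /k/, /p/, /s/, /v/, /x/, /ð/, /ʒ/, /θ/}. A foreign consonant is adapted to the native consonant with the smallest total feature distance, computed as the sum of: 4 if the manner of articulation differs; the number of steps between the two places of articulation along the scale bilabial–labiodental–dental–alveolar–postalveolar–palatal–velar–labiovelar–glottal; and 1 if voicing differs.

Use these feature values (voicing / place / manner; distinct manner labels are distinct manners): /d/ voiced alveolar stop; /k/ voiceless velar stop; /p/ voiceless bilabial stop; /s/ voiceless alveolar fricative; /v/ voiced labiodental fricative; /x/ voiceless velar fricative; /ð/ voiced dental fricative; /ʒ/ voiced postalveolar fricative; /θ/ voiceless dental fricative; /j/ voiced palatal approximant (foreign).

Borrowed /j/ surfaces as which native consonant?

ʒ

/ʒ/ is closest: manner differs (approximant→fricative, +4), place distance 1 (palatal→postalveolar), same voicing; total 5. Next closest is /d/ at distance 6.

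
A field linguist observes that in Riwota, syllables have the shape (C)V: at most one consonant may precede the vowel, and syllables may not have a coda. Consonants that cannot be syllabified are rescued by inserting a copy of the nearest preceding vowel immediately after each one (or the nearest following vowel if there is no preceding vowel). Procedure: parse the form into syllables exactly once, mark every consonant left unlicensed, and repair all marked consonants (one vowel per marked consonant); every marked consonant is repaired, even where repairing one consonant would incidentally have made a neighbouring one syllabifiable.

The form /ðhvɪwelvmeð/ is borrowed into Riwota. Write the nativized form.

ðɪhɪvɪwelevemeðe

Under (C)V, the unsyllabifiable consonants are /ð/, /h/, /l/, /v/, /ð/ (no codas are permitted; onsets are limited to one consonant).
Each unlicensed consonant becomes the onset of a new syllable: /ð/ → /ðɪ/, /h/ → /hɪ/, /l/ → /le/, /v/ → /ve/, /ð/ → /ðe/.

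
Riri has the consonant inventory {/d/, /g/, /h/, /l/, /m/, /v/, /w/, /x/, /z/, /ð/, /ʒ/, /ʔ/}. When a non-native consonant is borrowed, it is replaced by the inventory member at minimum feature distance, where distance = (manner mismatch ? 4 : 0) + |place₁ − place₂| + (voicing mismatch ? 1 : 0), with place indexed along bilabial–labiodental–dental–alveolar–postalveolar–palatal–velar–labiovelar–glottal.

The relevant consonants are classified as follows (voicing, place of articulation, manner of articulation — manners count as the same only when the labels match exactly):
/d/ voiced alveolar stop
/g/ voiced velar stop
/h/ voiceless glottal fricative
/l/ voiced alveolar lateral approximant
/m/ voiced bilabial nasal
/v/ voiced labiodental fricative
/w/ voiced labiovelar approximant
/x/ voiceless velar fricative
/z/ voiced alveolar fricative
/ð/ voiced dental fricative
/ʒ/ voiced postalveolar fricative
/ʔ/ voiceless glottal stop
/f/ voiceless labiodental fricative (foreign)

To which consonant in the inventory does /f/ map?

/v/ is closest: same manner (fricative), place distance 0 (labiodental→labiodental), voicing differs (+1); total 1. Next closest is /ð/ at distance 2.

v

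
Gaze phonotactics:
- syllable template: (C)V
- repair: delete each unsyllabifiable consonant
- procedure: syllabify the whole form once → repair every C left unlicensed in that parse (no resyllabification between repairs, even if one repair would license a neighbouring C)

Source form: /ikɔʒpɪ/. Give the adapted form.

Syllabifying with onset maximization leaves /ʒ/ stranded (no codas are permitted; onsets are limited to one consonant).
Each unlicensed consonant is deleted: /ʒ/.

ikɔpɪ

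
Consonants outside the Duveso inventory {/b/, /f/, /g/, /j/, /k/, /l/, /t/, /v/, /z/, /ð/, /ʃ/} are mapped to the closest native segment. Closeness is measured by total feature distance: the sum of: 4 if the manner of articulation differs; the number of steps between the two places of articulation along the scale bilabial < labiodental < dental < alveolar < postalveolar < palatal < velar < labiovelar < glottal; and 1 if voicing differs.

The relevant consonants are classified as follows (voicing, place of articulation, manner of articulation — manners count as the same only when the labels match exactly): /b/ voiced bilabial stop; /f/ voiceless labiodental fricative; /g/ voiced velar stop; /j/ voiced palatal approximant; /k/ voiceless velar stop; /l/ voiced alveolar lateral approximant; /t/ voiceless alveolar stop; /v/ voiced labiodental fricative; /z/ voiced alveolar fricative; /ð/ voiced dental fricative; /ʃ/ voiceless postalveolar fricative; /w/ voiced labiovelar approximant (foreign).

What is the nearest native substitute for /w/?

/j/ is closest: same manner (approximant), place distance 2 (labiovelar→palatal), same voicing; total 2. Next closest is /g/ at distance 5.

j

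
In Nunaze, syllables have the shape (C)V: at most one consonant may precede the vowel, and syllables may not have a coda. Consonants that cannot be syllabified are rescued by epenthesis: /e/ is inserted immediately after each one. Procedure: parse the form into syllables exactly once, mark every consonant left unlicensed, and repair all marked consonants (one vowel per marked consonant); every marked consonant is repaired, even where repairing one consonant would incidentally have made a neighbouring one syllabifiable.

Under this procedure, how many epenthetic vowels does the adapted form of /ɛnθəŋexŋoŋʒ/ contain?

The unsyllabifiable consonants are /n/, /x/, /ŋ/, /ʒ/; each receives one epenthetic vowel.

4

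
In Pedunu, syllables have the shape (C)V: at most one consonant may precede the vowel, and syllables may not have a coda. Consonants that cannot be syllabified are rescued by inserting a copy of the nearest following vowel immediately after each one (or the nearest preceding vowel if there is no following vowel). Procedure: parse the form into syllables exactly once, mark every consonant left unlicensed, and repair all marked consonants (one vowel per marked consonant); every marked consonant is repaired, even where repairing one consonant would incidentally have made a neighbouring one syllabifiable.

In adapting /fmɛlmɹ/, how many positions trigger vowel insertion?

4

The unsyllabifiable consonants are /f/, /l/, /m/, /ɹ/; each receives one epenthetic vowel.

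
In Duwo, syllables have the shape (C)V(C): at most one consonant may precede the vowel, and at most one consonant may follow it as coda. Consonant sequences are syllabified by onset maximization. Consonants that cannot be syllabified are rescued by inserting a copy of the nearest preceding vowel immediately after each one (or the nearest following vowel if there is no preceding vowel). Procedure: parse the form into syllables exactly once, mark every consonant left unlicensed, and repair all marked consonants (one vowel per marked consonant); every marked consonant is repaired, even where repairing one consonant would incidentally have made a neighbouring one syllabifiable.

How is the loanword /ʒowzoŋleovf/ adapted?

Under (C)V(C), the unsyllabifiable consonants are /f/ (at most one coda consonant is licensed; onsets are limited to one consonant).
Each unlicensed consonant becomes the onset of a new syllable: /f/ → /fo/.

ʒowzoŋleovfo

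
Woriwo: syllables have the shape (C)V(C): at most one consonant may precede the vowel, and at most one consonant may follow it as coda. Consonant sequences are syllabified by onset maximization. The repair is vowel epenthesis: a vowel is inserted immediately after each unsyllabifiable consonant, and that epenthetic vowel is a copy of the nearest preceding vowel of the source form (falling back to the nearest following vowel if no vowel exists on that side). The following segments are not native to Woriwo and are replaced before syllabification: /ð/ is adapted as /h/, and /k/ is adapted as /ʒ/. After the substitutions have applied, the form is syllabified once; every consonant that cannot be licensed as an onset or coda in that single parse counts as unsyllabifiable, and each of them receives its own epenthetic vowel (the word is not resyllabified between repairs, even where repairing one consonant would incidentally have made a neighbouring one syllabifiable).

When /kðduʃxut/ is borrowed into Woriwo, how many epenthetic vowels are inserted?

2

After substitution the input is /ʒhduʃxut/.
The unsyllabifiable consonants are /ʒ/, /h/; each receives one epenthetic vowel.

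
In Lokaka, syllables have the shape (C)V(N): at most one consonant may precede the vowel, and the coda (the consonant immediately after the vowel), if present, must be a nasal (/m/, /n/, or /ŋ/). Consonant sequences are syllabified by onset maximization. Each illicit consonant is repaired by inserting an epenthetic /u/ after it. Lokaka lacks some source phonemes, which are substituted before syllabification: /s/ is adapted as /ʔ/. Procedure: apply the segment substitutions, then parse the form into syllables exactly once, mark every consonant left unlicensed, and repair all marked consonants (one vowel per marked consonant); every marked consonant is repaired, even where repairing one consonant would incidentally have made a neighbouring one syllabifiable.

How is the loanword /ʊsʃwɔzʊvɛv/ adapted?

ʊʔuʃuwɔzʊvɛvu

Substitution: /s/ → /ʔ/, giving /ʊʔʃwɔzʊvɛv/.
Under (C)V(N), the unsyllabifiable consonants are /ʔ/, /ʃ/, /v/ (only a nasal (/m/, /n/, or /ŋ/) is licensed in coda position; onsets are limited to one consonant).
Epenthesis after each stranded consonant: /ʔ/ → /ʔu/, /ʃ/ → /ʃu/, /v/ → /vu/.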